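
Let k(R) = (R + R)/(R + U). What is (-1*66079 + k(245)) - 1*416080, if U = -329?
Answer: -2892989/6 ≈ -4.8217e+5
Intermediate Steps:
k(R) = 2*R/(-329 + R) (k(R) = (R + R)/(R - 329) = (2*R)/(-329 + R) = 2*R/(-329 + R))
(-1*66079 + k(245)) - 1*416080 = (-1*66079 + 2*245/(-329 + 245)) - 1*416080 = (-66079 + 2*245/(-84)) - 416080 = (-66079 + 2*245*(-1/84)) - 416080 = (-66079 - 35/6) - 416080 = -396509/6 - 416080 = -2892989/6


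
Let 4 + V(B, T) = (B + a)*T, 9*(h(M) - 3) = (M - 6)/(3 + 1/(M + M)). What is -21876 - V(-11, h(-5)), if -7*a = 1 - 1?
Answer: -5701189/261 ≈ -21844.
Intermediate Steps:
h(M) = 3 + (-6 + M)/(9*(3 + 1/(2*M))) (h(M) = 3 + ((M - 6)/(3 + 1/(M + M)))/9 = 3 + ((-6 + M)/(3 + 1/(2*M)))/9 = 3 + (-6 + M)/(9*(3 + 1/(2*M))))
a = 0 (a = -(1 - 1)/7 = -1/7*0 = 0)
V(B, T) = -4 + B*T (V(B, T) = -4 + (B + 0)*T = -4 + B*T)
-21876 - V(-11, h(-5)) = -21876 - (-4 - 11*(27 + 2*(-5)**2 + 150*(-5))/(9*(1 + 6*(-5)))) = -21876 - (-4 - 11*(27 + 2*25 - 750)/(9*(1 - 30))) = -21876 - (-4 - 11*(27 + 50 - 750)/(9*(-29))) = -21876 - (-4 - 11*(-1)*(-673)/(9*29)) = -21876 - (-4 - 11*673/261) = -21876 - (-4 - 7403/261) = -21876 - 1*(-8447/261) = -21876 + 8447/261 = -5701189/261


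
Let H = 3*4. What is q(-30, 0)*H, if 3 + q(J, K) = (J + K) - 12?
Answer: -540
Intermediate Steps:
q(J, K) = -15 + J + K (q(J, K) = -3 + ((J + K) - 12) = -3 + (-12 + J + K) = -15 + J + K)
H = 12
q(-30, 0)*H = (-15 - 30 + 0)*12 = -45*12 = -540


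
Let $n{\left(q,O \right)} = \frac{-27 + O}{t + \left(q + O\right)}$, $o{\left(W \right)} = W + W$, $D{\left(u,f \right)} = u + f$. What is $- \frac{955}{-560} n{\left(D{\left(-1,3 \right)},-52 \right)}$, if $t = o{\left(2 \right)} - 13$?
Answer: $\frac{15089}{6608} \approx 2.2834$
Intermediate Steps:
$D{\left(u,f \right)} = f + u$
$o{\left(W \right)} = 2 W$
$t = -9$ ($t = 2 \cdot 2 - 13 = 4 - 13 = -9$)
$n{\left(q,O \right)} = \frac{-27 + O}{-9 + O + q}$ ($n{\left(q,O \right)} = \frac{-27 + O}{-9 + \left(q + O\right)} = \frac{-27 + O}{-9 + \left(O + q\right)} = \frac{-27 + O}{-9 + O + q}$)
$- \frac{955}{-560} n{\left(D{\left(-1,3 \right)},-52 \right)} = - \frac{955}{-560} \frac{-27 - 52}{-9 - 52 + \left(3 - 1\right)} = \left(-955\right) \left(- \frac{1}{560}\right) \frac{1}{-9 - 52 + 2} \left(-79\right) = \frac{191 \frac{1}{-59} \left(-79\right)}{112} = \frac{191 \left(\left(- \frac{1}{59}\right) \left(-79\right)\right)}{112} = \frac{191}{112} \cdot \frac{79}{59} = \frac{15089}{6608}$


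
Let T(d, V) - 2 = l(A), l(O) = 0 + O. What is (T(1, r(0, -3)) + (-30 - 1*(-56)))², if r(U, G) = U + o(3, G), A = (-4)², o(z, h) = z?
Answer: 1936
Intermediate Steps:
A = 16
r(U, G) = 3 + U (r(U, G) = U + 3 = 3 + U)
l(O) = O
T(d, V) = 18 (T(d, V) = 2 + 16 = 18)
(T(1, r(0, -3)) + (-30 - 1*(-56)))² = (18 + (-30 - 1*(-56)))² = (18 + (-30 + 56))² = (18 + 26)² = 44² = 1936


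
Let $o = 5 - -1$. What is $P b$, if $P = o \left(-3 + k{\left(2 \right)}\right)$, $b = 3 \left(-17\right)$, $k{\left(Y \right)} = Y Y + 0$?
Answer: $-306$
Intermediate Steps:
$o = 6$ ($o = 5 + 1 = 6$)
$k{\left(Y \right)} = Y^{2}$ ($k{\left(Y \right)} = Y^{2} + 0 = Y^{2}$)
$b = -51$
$P = 6$ ($P = 6 \left(-3 + 2^{2}\right) = 6 \left(-3 + 4\right) = 6 \cdot 1 = 6$)
$P b = 6 \left(-51\right) = -306$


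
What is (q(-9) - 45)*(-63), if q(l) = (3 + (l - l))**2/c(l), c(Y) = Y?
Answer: 2898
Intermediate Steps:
q(l) = 9/l (q(l) = (3 + (l - l))**2/l = (3 + 0)**2/l = 3**2/l = 9/l)
(q(-9) - 45)*(-63) = (9/(-9) - 45)*(-63) = (9*(-1/9) - 45)*(-63) = (-1 - 45)*(-63) = -46*(-63) = 2898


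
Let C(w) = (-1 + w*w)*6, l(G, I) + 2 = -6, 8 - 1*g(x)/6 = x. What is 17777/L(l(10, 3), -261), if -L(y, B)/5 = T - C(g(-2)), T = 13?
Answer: 17777/107905 ≈ 0.16475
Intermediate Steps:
g(x) = 48 - 6*x
l(G, I) = -8 (l(G, I) = -2 - 6 = -8)
C(w) = -6 + 6*w**2 (C(w) = (-1 + w**2)*6 = -6 + 6*w**2)
L(y, B) = 107905 (L(y, B) = -5*(13 - (-6 + 6*(48 - 6*(-2))**2)) = -5*(13 - (-6 + 6*(48 + 12)**2)) = -5*(13 - (-6 + 6*60**2)) = -5*(13 - (-6 + 6*3600)) = -5*(13 - (-6 + 21600)) = -5*(13 - 1*21594) = -5*(13 - 21594) = -5*(-21581) = 107905)
17777/L(l(10, 3), -261) = 17777/107905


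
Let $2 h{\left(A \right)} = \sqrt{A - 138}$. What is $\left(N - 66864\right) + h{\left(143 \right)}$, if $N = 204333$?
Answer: $137469 + \frac{\sqrt{5}}{2} \approx 1.3747 \cdot 10^{5}$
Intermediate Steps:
$h{\left(A \right)} = \frac{\sqrt{-138 + A}}{2}$ ($h{\left(A \right)} = \frac{\sqrt{A - 138}}{2} = \frac{\sqrt{-138 + A}}{2}$)
$\left(N - 66864\right) + h{\left(143 \right)} = \left(204333 - 66864\right) + \frac{\sqrt{-138 + 143}}{2} = 137469 + \frac{\sqrt{5}}{2}$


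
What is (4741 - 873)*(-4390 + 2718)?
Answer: -6467296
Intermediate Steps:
(4741 - 873)*(-4390 + 2718) = 3868*(-1672) = -6467296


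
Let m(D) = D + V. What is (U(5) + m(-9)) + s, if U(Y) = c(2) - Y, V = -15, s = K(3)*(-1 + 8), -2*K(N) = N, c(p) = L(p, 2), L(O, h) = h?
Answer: -75/2 ≈ -37.500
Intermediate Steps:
c(p) = 2
K(N) = -N/2
s = -21/2 (s = (-½*3)*(-1 + 8) = -3/2*7 = -21/2 ≈ -10.500)
U(Y) = 2 - Y
m(D) = -15 + D (m(D) = D - 15 = -15 + D)
(U(5) + m(-9)) + s = ((2 - 1*5) + (-15 - 9)) - 21/2 = ((2 - 5) - 24) - 21/2 = (-3 - 24) - 21/2 = -27 - 21/2 = -75/2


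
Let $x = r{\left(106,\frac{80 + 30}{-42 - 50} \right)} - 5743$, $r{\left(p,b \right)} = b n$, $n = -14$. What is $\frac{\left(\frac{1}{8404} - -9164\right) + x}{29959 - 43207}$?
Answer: $- \frac{664487495}{2560732416} \approx -0.25949$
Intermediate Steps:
$r{\left(p,b \right)} = - 14 b$ ($r{\left(p,b \right)} = b \left(-14\right) = - 14 b$)
$x = - \frac{131704}{23}$ ($x = - 14 \frac{80 + 30}{-42 - 50} - 5743 = - 14 \frac{110}{-92} - 5743 = - 14 \cdot 110 \left(- \frac{1}{92}\right) - 5743 = \left(-14\right) \left(- \frac{55}{46}\right) - 5743 = \frac{385}{23} - 5743 = - \frac{131704}{23} \approx -5726.3$)
$\frac{\left(\frac{1}{8404} - -9164\right) + x}{29959 - 43207} = \frac{\left(\frac{1}{8404} - -9164\right) - \frac{131704}{23}}{29959 - 43207} = \frac{\left(\frac{1}{8404} + 9164\right) - \frac{131704}{23}}{-13248} = \left(\frac{77014257}{8404} - \frac{131704}{23}\right) \left(- \frac{1}{13248}\right) = \frac{664487495}{193292} \left(- \frac{1}{13248}\right) = - \frac{664487495}{2560732416}$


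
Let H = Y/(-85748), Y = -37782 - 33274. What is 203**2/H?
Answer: 883397333/17764 ≈ 49730.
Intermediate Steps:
Y = -71056
H = 17764/21437 (H = -71056/(-85748) = -71056*(-1/85748) = 17764/21437 ≈ 0.82866)
203**2/H = 203**2/(17764/21437) = 41209*(21437/17764) = 883397333/17764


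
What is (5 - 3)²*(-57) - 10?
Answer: -238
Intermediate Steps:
(5 - 3)²*(-57) - 10 = 2²*(-57) - 10 = 4*(-57) - 10 = -228 - 10 = -238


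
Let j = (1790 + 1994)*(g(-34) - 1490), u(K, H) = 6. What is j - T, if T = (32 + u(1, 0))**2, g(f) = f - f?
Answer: -5639604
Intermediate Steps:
g(f) = 0
T = 1444 (T = (32 + 6)**2 = 38**2 = 1444)
j = -5638160 (j = (1790 + 1994)*(0 - 1490) = 3784*(-1490) = -5638160)
j - T = -5638160 - 1*1444 = -5638160 - 1444 = -5639604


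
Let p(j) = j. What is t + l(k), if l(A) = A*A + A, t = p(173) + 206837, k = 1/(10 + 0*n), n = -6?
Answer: 20701011/100 ≈ 2.0701e+5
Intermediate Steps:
k = ⅒ (k = 1/(10 + 0*(-6)) = 1/(10 + 0) = 1/10 = ⅒ ≈ 0.10000)
t = 207010 (t = 173 + 206837 = 207010)
l(A) = A + A² (l(A) = A² + A = A + A²)
t + l(k) = 207010 + (1 + ⅒)/10 = 207010 + (⅒)*(11/10) = 207010 + 11/100 = 20701011/100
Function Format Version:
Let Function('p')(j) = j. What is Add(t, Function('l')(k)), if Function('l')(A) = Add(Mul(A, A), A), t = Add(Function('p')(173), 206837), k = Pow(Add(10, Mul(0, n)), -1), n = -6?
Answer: Rational(20701011, 100) ≈ 2.0701e+5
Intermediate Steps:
k = Rational(1, 10) (k = Pow(Add(10, Mul(0, -6)), -1) = Pow(Add(10, 0), -1) = Pow(10, -1) = Rational(1, 10) ≈ 0.10000)
t = 207010 (t = Add(173, 206837) = 207010)
Function('l')(A) = Add(A, Pow(A, 2)) (Function('l')(A) = Add(Pow(A, 2), A) = Add(A, Pow(A, 2)))
Add(t, Function('l')(k)) = Add(207010, Mul(Rational(1, 10), Add(1, Rational(1, 10)))) = Add(207010, Mul(Rational(1, 10), Rational(11, 10))) = Add(207010, Rational(11, 100)) = Rational(20701011, 100)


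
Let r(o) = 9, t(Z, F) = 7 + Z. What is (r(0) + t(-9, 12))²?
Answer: 49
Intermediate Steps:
(r(0) + t(-9, 12))² = (9 + (7 - 9))² = (9 - 2)² = 7² = 49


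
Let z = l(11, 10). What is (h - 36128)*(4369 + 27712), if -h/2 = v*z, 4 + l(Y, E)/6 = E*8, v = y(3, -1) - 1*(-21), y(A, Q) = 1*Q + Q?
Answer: -1714921936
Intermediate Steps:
y(A, Q) = 2*Q (y(A, Q) = Q + Q = 2*Q)
v = 19 (v = 2*(-1) - 1*(-21) = -2 + 21 = 19)
l(Y, E) = -24 + 48*E (l(Y, E) = -24 + 6*(E*8) = -24 + 6*(8*E) = -24 + 48*E)
z = 456 (z = -24 + 48*10 = -24 + 480 = 456)
h = -17328 (h = -38*456 = -2*8664 = -17328)
(h - 36128)*(4369 + 27712) = (-17328 - 36128)*(4369 + 27712) = -53456*32081 = -1714921936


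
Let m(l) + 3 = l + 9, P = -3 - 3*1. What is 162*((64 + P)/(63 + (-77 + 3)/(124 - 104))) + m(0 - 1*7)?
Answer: 93367/593 ≈ 157.45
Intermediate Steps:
P = -6 (P = -3 - 3 = -6)
m(l) = 6 + l (m(l) = -3 + (l + 9) = -3 + (9 + l) = 6 + l)
162*((64 + P)/(63 + (-77 + 3)/(124 - 104))) + m(0 - 1*7) = 162*((64 - 6)/(63 + (-77 + 3)/(124 - 104))) + (6 + (0 - 1*7)) = 162*(58/(63 - 74/20)) + (6 + (0 - 7)) = 162*(58/(63 - 74*1/20)) + (6 - 7) = 162*(58/(63 - 37/10)) - 1 = 162*(58/(593/10)) - 1 = 162*(58*(10/593)) - 1 = 162*(580/593) - 1 = 93960/593 - 1 = 93367/593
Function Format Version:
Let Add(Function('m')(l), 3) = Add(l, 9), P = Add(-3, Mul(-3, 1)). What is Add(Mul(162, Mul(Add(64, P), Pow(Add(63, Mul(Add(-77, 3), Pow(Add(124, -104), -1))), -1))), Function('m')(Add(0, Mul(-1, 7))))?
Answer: Rational(93367, 593) ≈ 157.45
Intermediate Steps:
P = -6 (P = Add(-3, -3) = -6)
Function('m')(l) = Add(6, l) (Function('m')(l) = Add(-3, Add(l, 9)) = Add(-3, Add(9, l)) = Add(6, l))
Add(Mul(162, Mul(Add(64, P), Pow(Add(63, Mul(Add(-77, 3), Pow(Add(124, -104), -1))), -1))), Function('m')(Add(0, Mul(-1, 7)))) = Add(Mul(162, Mul(Add(64, -6), Pow(Add(63, Mul(Add(-77, 3), Pow(Add(124, -104), -1))), -1))), Add(6, Add(0, Mul(-1, 7)))) = Add(Mul(162, Mul(58, Pow(Add(63, Mul(-74, Pow(20, -1))), -1))), Add(6, Add(0, -7))) = Add(Mul(162, Mul(58, Pow(Add(63, Mul(-74, Rational(1, 20))), -1))), Add(6, -7)) = Add(Mul(162, Mul(58, Pow(Add(63, Rational(-37, 10)), -1))), -1) = Add(Mul(162, Mul(58, Pow(Rational(593, 10), -1))), -1) = Add(Mul(162, Mul(58, Rational(10, 593))), -1) = Add(Mul(162, Rational(580, 593)), -1) = Add(Rational(93960, 593), -1) = Rational(93367, 593)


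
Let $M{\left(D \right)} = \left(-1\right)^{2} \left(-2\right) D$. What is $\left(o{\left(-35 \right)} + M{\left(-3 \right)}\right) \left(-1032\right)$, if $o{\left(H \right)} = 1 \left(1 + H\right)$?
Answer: $28896$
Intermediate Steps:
$M{\left(D \right)} = - 2 D$ ($M{\left(D \right)} = 1 \left(-2\right) D = - 2 D$)
$o{\left(H \right)} = 1 + H$
$\left(o{\left(-35 \right)} + M{\left(-3 \right)}\right) \left(-1032\right) = \left(\left(1 - 35\right) - -6\right) \left(-1032\right) = \left(-34 + 6\right) \left(-1032\right) = \left(-28\right) \left(-1032\right) = 28896$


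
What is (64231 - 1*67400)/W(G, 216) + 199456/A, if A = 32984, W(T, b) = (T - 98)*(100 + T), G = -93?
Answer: 6628553/787493 ≈ 8.4173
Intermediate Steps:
W(T, b) = (-98 + T)*(100 + T)
(64231 - 1*67400)/W(G, 216) + 199456/A = (64231 - 1*67400)/(-9800 + (-93)**2 + 2*(-93)) + 199456/32984 = (64231 - 67400)/(-9800 + 8649 - 186) + 199456*(1/32984) = -3169/(-1337) + 24932/4123 = -3169*(-1/1337) + 24932/4123 = 3169/1337 + 24932/4123 = 6628553/787493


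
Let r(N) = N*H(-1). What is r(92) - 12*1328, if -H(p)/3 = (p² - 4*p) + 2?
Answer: -17868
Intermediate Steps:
H(p) = -6 - 3*p² + 12*p (H(p) = -3*((p² - 4*p) + 2) = -3*(2 + p² - 4*p) = -6 - 3*p² + 12*p)
r(N) = -21*N (r(N) = N*(-6 - 3*(-1)² + 12*(-1)) = N*(-6 - 3*1 - 12) = N*(-6 - 3 - 12) = N*(-21) = -21*N)
r(92) - 12*1328 = -21*92 - 12*1328 = -1932 - 15936 = -17868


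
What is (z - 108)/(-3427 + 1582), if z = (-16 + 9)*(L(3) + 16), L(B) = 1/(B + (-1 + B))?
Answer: 3/25 ≈ 0.12000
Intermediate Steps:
L(B) = 1/(-1 + 2*B)
z = -567/5 (z = (-16 + 9)*(1/(-1 + 2*3) + 16) = -7*(1/(-1 + 6) + 16) = -7*(1/5 + 16) = -7*(⅕ + 16) = -7*81/5 = -567/5 ≈ -113.40)
(z - 108)/(-3427 + 1582) = (-567/5 - 108)/(-3427 + 1582) = -1107/5/(-1845) = -1107/5*(-1/1845) = 3/25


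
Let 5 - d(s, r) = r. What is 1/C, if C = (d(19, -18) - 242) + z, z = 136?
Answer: -1/83 ≈ -0.012048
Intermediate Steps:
d(s, r) = 5 - r
C = -83 (C = ((5 - 1*(-18)) - 242) + 136 = ((5 + 18) - 242) + 136 = (23 - 242) + 136 = -219 + 136 = -83)
1/C = 1/(-83) = -1/83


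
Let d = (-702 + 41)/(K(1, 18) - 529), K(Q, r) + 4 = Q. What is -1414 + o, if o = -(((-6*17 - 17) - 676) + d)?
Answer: -329969/532 ≈ -620.24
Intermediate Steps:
K(Q, r) = -4 + Q
d = 661/532 (d = (-702 + 41)/((-4 + 1) - 529) = -661/(-3 - 529) = -661/(-532) = -661*(-1/532) = 661/532 ≈ 1.2425)
o = 422279/532 (o = -(((-6*17 - 17) - 676) + 661/532) = -(((-102 - 17) - 676) + 661/532) = -((-119 - 676) + 661/532) = -(-795 + 661/532) = -1*(-422279/532) = 422279/532 ≈ 793.76)
-1414 + o = -1414 + 422279/532 = -329969/532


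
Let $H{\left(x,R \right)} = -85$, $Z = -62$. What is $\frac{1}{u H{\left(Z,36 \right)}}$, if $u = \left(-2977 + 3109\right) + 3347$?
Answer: $- \frac{1}{295715} \approx -3.3816 \cdot 10^{-6}$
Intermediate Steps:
$u = 3479$ ($u = 132 + 3347 = 3479$)
$\frac{1}{u H{\left(Z,36 \right)}} = \frac{1}{3479 \left(-85\right)} = \frac{1}{3479} \left(- \frac{1}{85}\right) = - \frac{1}{295715}$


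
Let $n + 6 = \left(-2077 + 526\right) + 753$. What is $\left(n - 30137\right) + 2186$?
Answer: $-28755$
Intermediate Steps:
$n = -804$ ($n = -6 + \left(\left(-2077 + 526\right) + 753\right) = -6 + \left(-1551 + 753\right) = -6 - 798 = -804$)
$\left(n - 30137\right) + 2186 = \left(-804 - 30137\right) + 2186 = -30941 + 2186 = -28755$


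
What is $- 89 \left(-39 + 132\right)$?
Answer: $-8277$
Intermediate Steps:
$- 89 \left(-39 + 132\right) = \left(-89\right) 93 = -8277$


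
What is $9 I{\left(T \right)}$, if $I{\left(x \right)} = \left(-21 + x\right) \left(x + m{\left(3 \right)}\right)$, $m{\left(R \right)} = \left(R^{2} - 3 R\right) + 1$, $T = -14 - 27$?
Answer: $22320$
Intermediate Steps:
$T = -41$ ($T = -14 - 27 = -41$)
$m{\left(R \right)} = 1 + R^{2} - 3 R$
$I{\left(x \right)} = \left(1 + x\right) \left(-21 + x\right)$ ($I{\left(x \right)} = \left(-21 + x\right) \left(x + \left(1 + 3^{2} - 9\right)\right) = \left(-21 + x\right) \left(x + \left(1 + 9 - 9\right)\right) = \left(-21 + x\right) \left(x + 1\right) = \left(-21 + x\right) \left(1 + x\right) = \left(1 + x\right) \left(-21 + x\right)$)
$9 I{\left(T \right)} = 9 \left(-21 + \left(-41\right)^{2} - -820\right) = 9 \left(-21 + 1681 + 820\right) = 9 \cdot 2480 = 22320$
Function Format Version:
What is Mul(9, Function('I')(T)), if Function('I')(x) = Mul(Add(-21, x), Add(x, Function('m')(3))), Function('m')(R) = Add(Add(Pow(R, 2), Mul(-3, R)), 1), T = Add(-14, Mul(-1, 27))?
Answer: 22320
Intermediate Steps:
T = -41 (T = Add(-14, -27) = -41)
Function('m')(R) = Add(1, Pow(R, 2), Mul(-3, R))
Function('I')(x) = Mul(Add(1, x), Add(-21, x)) (Function('I')(x) = Mul(Add(-21, x), Add(x, Add(1, Pow(3, 2), Mul(-3, 3)))) = Mul(Add(-21, x), Add(x, Add(1, 9, -9))) = Mul(Add(-21, x), Add(x, 1)) = Mul(Add(-21, x), Add(1, x)) = Mul(Add(1, x), Add(-21, x)))
Mul(9, Function('I')(T)) = Mul(9, Add(-21, Pow(-41, 2), Mul(-20, -41))) = Mul(9, Add(-21, 1681, 820)) = Mul(9, 2480) = 22320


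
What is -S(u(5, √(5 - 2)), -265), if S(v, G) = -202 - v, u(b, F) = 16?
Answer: 218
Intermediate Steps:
-S(u(5, √(5 - 2)), -265) = -(-202 - 1*16) = -(-202 - 16) = -1*(-218) = 218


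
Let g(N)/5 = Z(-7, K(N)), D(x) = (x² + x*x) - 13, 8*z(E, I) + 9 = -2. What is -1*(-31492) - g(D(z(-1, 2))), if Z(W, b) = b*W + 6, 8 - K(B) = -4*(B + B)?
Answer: 116643/4 ≈ 29161.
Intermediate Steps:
z(E, I) = -11/8 (z(E, I) = -9/8 + (⅛)*(-2) = -9/8 - ¼ = -11/8)
K(B) = 8 + 8*B (K(B) = 8 - (-4)*(B + B) = 8 - (-4)*2*B = 8 - (-8)*B = 8 + 8*B)
Z(W, b) = 6 + W*b (Z(W, b) = W*b + 6 = 6 + W*b)
D(x) = -13 + 2*x² (D(x) = (x² + x²) - 13 = 2*x² - 13 = -13 + 2*x²)
g(N) = -250 - 280*N (g(N) = 5*(6 - 7*(8 + 8*N)) = 5*(6 + (-56 - 56*N)) = 5*(-50 - 56*N) = -250 - 280*N)
-1*(-31492) - g(D(z(-1, 2))) = -1*(-31492) - (-250 - 280*(-13 + 2*(-11/8)²)) = 31492 - (-250 - 280*(-13 + 2*(121/64))) = 31492 - (-250 - 280*(-13 + 121/32)) = 31492 - (-250 - 280*(-295/32)) = 31492 - (-250 + 10325/4) = 31492 - 1*9325/4 = 31492 - 9325/4 = 116643/4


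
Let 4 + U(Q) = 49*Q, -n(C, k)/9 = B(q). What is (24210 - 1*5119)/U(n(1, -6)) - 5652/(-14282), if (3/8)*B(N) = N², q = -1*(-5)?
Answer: -53233127/209973964 ≈ -0.25352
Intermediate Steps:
q = 5
B(N) = 8*N²/3
n(C, k) = -600 (n(C, k) = -24*5² = -24*25 = -9*200/3 = -600)
U(Q) = -4 + 49*Q
(24210 - 1*5119)/U(n(1, -6)) - 5652/(-14282) = (24210 - 1*5119)/(-4 + 49*(-600)) - 5652/(-14282) = (24210 - 5119)/(-4 - 29400) - 5652*(-1/14282) = 19091/(-29404) + 2826/7141 = 19091*(-1/29404) + 2826/7141 = -19091/29404 + 2826/7141 = -53233127/209973964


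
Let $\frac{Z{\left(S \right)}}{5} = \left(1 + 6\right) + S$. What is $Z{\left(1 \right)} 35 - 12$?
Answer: $1388$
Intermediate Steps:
$Z{\left(S \right)} = 35 + 5 S$ ($Z{\left(S \right)} = 5 \left(\left(1 + 6\right) + S\right) = 5 \left(7 + S\right) = 35 + 5 S$)
$Z{\left(1 \right)} 35 - 12 = \left(35 + 5 \cdot 1\right) 35 - 12 = \left(35 + 5\right) 35 - 12 = 40 \cdot 35 - 12 = 1400 - 12 = 1388$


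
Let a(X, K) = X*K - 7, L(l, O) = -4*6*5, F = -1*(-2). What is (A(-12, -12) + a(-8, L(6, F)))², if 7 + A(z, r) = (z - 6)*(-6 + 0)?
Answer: 1110916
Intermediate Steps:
F = 2
L(l, O) = -120 (L(l, O) = -24*5 = -120)
A(z, r) = 29 - 6*z (A(z, r) = -7 + (z - 6)*(-6 + 0) = -7 + (-6 + z)*(-6) = -7 + (36 - 6*z) = 29 - 6*z)
a(X, K) = -7 + K*X (a(X, K) = K*X - 7 = -7 + K*X)
(A(-12, -12) + a(-8, L(6, F)))² = ((29 - 6*(-12)) + (-7 - 120*(-8)))² = ((29 + 72) + (-7 + 960))² = (101 + 953)² = 1054² = 1110916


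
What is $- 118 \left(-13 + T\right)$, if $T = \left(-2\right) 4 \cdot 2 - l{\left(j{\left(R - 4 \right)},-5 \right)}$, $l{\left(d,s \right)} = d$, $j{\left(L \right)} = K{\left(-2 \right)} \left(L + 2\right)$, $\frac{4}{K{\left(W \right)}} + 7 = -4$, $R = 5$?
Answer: $\frac{36226}{11} \approx 3293.3$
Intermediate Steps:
$K{\left(W \right)} = - \frac{4}{11}$ ($K{\left(W \right)} = \frac{4}{-7 - 4} = \frac{4}{-11} = 4 \left(- \frac{1}{11}\right) = - \frac{4}{11}$)
$j{\left(L \right)} = - \frac{8}{11} - \frac{4 L}{11}$ ($j{\left(L \right)} = - \frac{4 \left(L + 2\right)}{11} = - \frac{4 \left(2 + L\right)}{11} = - \frac{8}{11} - \frac{4 L}{11}$)
$T = - \frac{164}{11}$ ($T = \left(-2\right) 4 \cdot 2 - \left(- \frac{8}{11} - \frac{4 \left(5 - 4\right)}{11}\right) = \left(-8\right) 2 - \left(- \frac{8}{11} - \frac{4}{11}\right) = -16 - \left(- \frac{8}{11} - \frac{4}{11}\right) = -16 - - \frac{12}{11} = -16 + \frac{12}{11} = - \frac{164}{11} \approx -14.909$)
$- 118 \left(-13 + T\right) = - 118 \left(-13 - \frac{164}{11}\right) = \left(-118\right) \left(- \frac{307}{11}\right) = \frac{36226}{11}$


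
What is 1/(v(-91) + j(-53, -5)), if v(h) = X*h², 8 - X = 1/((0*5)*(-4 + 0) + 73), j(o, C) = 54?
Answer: 73/4831765 ≈ 1.5108e-5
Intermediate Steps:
X = 583/73 (X = 8 - 1/((0*5)*(-4 + 0) + 73) = 8 - 1/(0*(-4) + 73) = 8 - 1/(0 + 73) = 8 - 1/73 = 583/73 ≈ 7.9863)
v(h) = 583*h²/73
1/(v(-91) + j(-53, -5)) = 1/((583/73)*(-91)² + 54) = 1/((583/73)*8281 + 54) = 1/(4827823/73 + 54) = 1/(4831765/73) = 73/4831765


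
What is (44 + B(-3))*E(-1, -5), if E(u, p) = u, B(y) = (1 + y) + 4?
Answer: -46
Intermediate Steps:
B(y) = 5 + y
(44 + B(-3))*E(-1, -5) = (44 + (5 - 3))*(-1) = (44 + 2)*(-1) = 46*(-1) = -46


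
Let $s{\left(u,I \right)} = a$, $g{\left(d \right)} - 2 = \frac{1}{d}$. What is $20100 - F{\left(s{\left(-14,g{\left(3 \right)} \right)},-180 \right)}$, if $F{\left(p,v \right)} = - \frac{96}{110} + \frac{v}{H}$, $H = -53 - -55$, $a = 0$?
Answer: $\frac{1110498}{55} \approx 20191.0$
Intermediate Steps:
$g{\left(d \right)} = 2 + \frac{1}{d}$
$H = 2$ ($H = -53 + 55 = 2$)
$s{\left(u,I \right)} = 0$
$F{\left(p,v \right)} = - \frac{48}{55} + \frac{v}{2}$ ($F{\left(p,v \right)} = - \frac{96}{110} + \frac{v}{2} = \left(-96\right) \frac{1}{110} + v \frac{1}{2} = - \frac{48}{55} + \frac{v}{2}$)
$20100 - F{\left(s{\left(-14,g{\left(3 \right)} \right)},-180 \right)} = 20100 - \left(- \frac{48}{55} + \frac{1}{2} \left(-180\right)\right) = 20100 - \left(- \frac{48}{55} - 90\right) = 20100 - - \frac{4998}{55} = 20100 + \frac{4998}{55} = \frac{1110498}{55}$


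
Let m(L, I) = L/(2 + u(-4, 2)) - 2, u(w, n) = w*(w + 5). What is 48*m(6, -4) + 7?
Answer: -233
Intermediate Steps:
u(w, n) = w*(5 + w)
m(L, I) = -2 - L/2 (m(L, I) = L/(2 - 4*(5 - 4)) - 2 = L/(2 - 4*1) - 2 = L/(2 - 4) - 2 = L/(-2) - 2 = -L/2 - 2 = -2 - L/2)
48*m(6, -4) + 7 = 48*(-2 - ½*6) + 7 = 48*(-2 - 3) + 7 = 48*(-5) + 7 = -240 + 7 = -233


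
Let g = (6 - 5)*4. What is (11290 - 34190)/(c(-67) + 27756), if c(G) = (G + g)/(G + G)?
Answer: -3068600/3719367 ≈ -0.82503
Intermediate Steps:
g = 4 (g = 1*4 = 4)
c(G) = (4 + G)/(2*G) (c(G) = (G + 4)/(G + G) = (4 + G)/((2*G)) = (4 + G)*(1/(2*G)) = (4 + G)/(2*G))
(11290 - 34190)/(c(-67) + 27756) = (11290 - 34190)/((½)*(4 - 67)/(-67) + 27756) = -22900/((½)*(-1/67)*(-63) + 27756) = -22900/(63/134 + 27756) = -22900/3719367/134 = -22900*134/3719367 = -3068600/3719367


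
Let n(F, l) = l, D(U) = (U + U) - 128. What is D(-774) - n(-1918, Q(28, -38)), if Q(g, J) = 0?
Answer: -1676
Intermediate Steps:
D(U) = -128 + 2*U (D(U) = 2*U - 128 = -128 + 2*U)
D(-774) - n(-1918, Q(28, -38)) = (-128 + 2*(-774)) - 1*0 = (-128 - 1548) + 0 = -1676 + 0 = -1676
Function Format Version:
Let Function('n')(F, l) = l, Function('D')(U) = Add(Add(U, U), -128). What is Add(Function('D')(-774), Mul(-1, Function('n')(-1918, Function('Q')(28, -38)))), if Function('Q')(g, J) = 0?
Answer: -1676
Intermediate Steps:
Function('D')(U) = Add(-128, Mul(2, U)) (Function('D')(U) = Add(Mul(2, U), -128) = Add(-128, Mul(2, U)))
Add(Function('D')(-774), Mul(-1, Function('n')(-1918, Function('Q')(28, -38)))) = Add(Add(-128, Mul(2, -774)), Mul(-1, 0)) = Add(Add(-128, -1548), 0) = Add(-1676, 0) = -1676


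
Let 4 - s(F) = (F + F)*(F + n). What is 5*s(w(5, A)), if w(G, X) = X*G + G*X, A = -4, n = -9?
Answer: -19580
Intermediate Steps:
w(G, X) = 2*G*X (w(G, X) = G*X + G*X = 2*G*X)
s(F) = 4 - 2*F*(-9 + F) (s(F) = 4 - (F + F)*(F - 9) = 4 - 2*F*(-9 + F))
5*s(w(5, A)) = 5*(4 - 2*(2*5*(-4))**2 + 18*(2*5*(-4))) = 5*(4 - 2*(-40)**2 + 18*(-40)) = 5*(4 - 2*1600 - 720) = 5*(4 - 3200 - 720) = 5*(-3916) = -19580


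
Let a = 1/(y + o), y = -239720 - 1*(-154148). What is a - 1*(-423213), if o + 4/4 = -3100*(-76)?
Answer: 63493376752/150027 ≈ 4.2321e+5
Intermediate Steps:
y = -85572 (y = -239720 + 154148 = -85572)
o = 235599 (o = -1 - 3100*(-76) = -1 + 235600 = 235599)
a = 1/150027 (a = 1/(-85572 + 235599) = 1/150027 ≈ 6.6655e-6)
a - 1*(-423213) = 1/150027 - 1*(-423213) = 1/150027 + 423213 = 63493376752/150027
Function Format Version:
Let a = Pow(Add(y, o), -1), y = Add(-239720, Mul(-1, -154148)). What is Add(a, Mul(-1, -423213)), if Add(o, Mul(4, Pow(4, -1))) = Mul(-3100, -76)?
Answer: Rational(63493376752, 150027) ≈ 4.2321e+5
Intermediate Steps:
y = -85572 (y = Add(-239720, 154148) = -85572)
o = 235599 (o = Add(-1, Mul(-3100, -76)) = Add(-1, 235600) = 235599)
a = Rational(1, 150027) (a = Pow(Add(-85572, 235599), -1) = Pow(150027, -1) = Rational(1, 150027) ≈ 6.6655e-6)
Add(a, Mul(-1, -423213)) = Add(Rational(1, 150027), Mul(-1, -423213)) = Add(Rational(1, 150027), 423213) = Rational(63493376752, 150027)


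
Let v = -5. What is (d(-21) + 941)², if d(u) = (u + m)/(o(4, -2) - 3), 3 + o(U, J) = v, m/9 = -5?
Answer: 896809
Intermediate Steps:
m = -45 (m = 9*(-5) = -45)
o(U, J) = -8 (o(U, J) = -3 - 5 = -8)
d(u) = 45/11 - u/11 (d(u) = (u - 45)/(-8 - 3) = (-45 + u)/(-11) = (-45 + u)*(-1/11) = 45/11 - u/11)
(d(-21) + 941)² = ((45/11 - 1/11*(-21)) + 941)² = ((45/11 + 21/11) + 941)² = (6 + 941)² = 947² = 896809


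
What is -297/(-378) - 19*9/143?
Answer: -821/2002 ≈ -0.41009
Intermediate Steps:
-297/(-378) - 19*9/143 = -297*(-1/378) - 171*1/143 = 11/14 - 171/143 = -821/2002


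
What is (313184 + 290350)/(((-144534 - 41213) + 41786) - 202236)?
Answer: -201178/115399 ≈ -1.7433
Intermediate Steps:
(313184 + 290350)/(((-144534 - 41213) + 41786) - 202236) = 603534/((-185747 + 41786) - 202236) = 603534/(-143961 - 202236) = 603534/(-346197) = 603534*(-1/346197) = -201178/115399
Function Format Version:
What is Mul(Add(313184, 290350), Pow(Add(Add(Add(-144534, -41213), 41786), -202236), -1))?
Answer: Rational(-201178, 115399) ≈ -1.7433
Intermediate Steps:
Mul(Add(313184, 290350), Pow(Add(Add(Add(-144534, -41213), 41786), -202236), -1)) = Mul(603534, Pow(Add(Add(-185747, 41786), -202236), -1)) = Mul(603534, Pow(Add(-143961, -202236), -1)) = Mul(603534, Pow(-346197, -1)) = Mul(603534, Rational(-1, 346197)) = Rational(-201178, 115399)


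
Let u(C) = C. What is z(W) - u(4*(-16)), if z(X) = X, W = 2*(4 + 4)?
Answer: 80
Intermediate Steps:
W = 16 (W = 2*8 = 16)
z(W) - u(4*(-16)) = 16 - 4*(-16) = 16 - 1*(-64) = 16 + 64 = 80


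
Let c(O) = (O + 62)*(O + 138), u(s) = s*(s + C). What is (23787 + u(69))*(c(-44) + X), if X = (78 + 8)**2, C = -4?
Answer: 256935936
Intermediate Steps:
u(s) = s*(-4 + s) (u(s) = s*(s - 4) = s*(-4 + s))
X = 7396 (X = 86**2 = 7396)
c(O) = (62 + O)*(138 + O)
(23787 + u(69))*(c(-44) + X) = (23787 + 69*(-4 + 69))*((8556 + (-44)**2 + 200*(-44)) + 7396) = (23787 + 69*65)*((8556 + 1936 - 8800) + 7396) = (23787 + 4485)*(1692 + 7396) = 28272*9088 = 256935936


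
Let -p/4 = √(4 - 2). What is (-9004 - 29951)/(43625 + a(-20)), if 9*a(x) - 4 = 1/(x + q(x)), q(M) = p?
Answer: -50656578233940/56729955938729 + 1402380*√2/56729955938729 ≈ -0.89294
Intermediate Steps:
p = -4*√2 (p = -4*√(4 - 2) = -4*√2 ≈ -5.6569)
q(M) = -4*√2
a(x) = 4/9 + 1/(9*(x - 4*√2))
(-9004 - 29951)/(43625 + a(-20)) = (-9004 - 29951)/(43625 + (1 - 16*√2 + 4*(-20))/(9*(-20 - 4*√2))) = -38955/(43625 + (1 - 16*√2 - 80)/(9*(-20 - 4*√2))) = -38955/(43625 + (-79 - 16*√2)/(9*(-20 - 4*√2)))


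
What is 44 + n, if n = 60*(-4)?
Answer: -196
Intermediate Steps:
n = -240
44 + n = 44 - 240 = -196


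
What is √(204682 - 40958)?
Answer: 122*√11 ≈ 404.63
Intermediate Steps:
√(204682 - 40958) = √163724 = 122*√11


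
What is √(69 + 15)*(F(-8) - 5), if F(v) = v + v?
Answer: -42*√21 ≈ -192.47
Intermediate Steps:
F(v) = 2*v
√(69 + 15)*(F(-8) - 5) = √(69 + 15)*(2*(-8) - 5) = √84*(-16 - 5) = (2*√21)*(-21) = -42*√21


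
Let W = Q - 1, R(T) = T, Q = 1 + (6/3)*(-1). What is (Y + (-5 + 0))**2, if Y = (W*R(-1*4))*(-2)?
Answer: 441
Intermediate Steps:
Q = -1 (Q = 1 + (6*(1/3))*(-1) = 1 + 2*(-1) = 1 - 2 = -1)
W = -2 (W = -1 - 1 = -2)
Y = -16 (Y = -(-2)*4*(-2) = -2*(-4)*(-2) = 8*(-2) = -16)
(Y + (-5 + 0))**2 = (-16 + (-5 + 0))**2 = (-16 - 5)**2 = (-21)**2 = 441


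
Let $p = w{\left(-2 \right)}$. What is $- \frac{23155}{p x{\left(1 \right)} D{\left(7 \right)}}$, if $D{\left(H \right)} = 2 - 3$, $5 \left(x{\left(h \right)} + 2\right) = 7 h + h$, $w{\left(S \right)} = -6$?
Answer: $\frac{115775}{12} \approx 9647.9$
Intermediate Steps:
$x{\left(h \right)} = -2 + \frac{8 h}{5}$ ($x{\left(h \right)} = -2 + \frac{7 h + h}{5} = -2 + \frac{8 h}{5}$)
$D{\left(H \right)} = -1$ ($D{\left(H \right)} = 2 - 3 = -1$)
$p = -6$
$- \frac{23155}{p x{\left(1 \right)} D{\left(7 \right)}} = - \frac{23155}{- 6 \left(-2 + \frac{8}{5} \cdot 1\right) \left(-1\right)} = - \frac{23155}{- 6 \left(-2 + \frac{8}{5}\right) \left(-1\right)} = - \frac{23155}{\left(-6\right) \left(- \frac{2}{5}\right) \left(-1\right)} = - \frac{23155}{\frac{12}{5} \left(-1\right)} = - \frac{23155}{- \frac{12}{5}} = \left(-23155\right) \left(- \frac{5}{12}\right) = \frac{115775}{12}$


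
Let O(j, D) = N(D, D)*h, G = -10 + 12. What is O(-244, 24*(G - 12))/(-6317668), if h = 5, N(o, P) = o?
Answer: 300/1579417 ≈ 0.00018994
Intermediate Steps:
G = 2
O(j, D) = 5*D (O(j, D) = D*5 = 5*D)
O(-244, 24*(G - 12))/(-6317668) = (5*(24*(2 - 12)))/(-6317668) = (5*(24*(-10)))*(-1/6317668) = (5*(-240))*(-1/6317668) = -1200*(-1/6317668) = 300/1579417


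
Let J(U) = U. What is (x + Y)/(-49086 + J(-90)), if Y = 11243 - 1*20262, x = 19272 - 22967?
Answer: 2119/8196 ≈ 0.25854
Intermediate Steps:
x = -3695
Y = -9019 (Y = 11243 - 20262 = -9019)
(x + Y)/(-49086 + J(-90)) = (-3695 - 9019)/(-49086 - 90) = -12714/(-49176) = -12714*(-1/49176) = 2119/8196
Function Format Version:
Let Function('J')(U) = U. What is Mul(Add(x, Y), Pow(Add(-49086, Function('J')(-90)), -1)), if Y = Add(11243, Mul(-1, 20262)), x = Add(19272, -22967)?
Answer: Rational(2119, 8196) ≈ 0.25854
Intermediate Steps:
x = -3695
Y = -9019 (Y = Add(11243, -20262) = -9019)
Mul(Add(x, Y), Pow(Add(-49086, Function('J')(-90)), -1)) = Mul(Add(-3695, -9019), Pow(Add(-49086, -90), -1)) = Mul(-12714, Pow(-49176, -1)) = Mul(-12714, Rational(-1, 49176)) = Rational(2119, 8196)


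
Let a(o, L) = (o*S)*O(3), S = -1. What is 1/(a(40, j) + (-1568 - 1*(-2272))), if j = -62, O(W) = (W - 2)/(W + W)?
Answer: 3/2092 ≈ 0.0014340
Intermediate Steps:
O(W) = (-2 + W)/(2*W) (O(W) = (-2 + W)/((2*W)) = (-2 + W)*(1/(2*W)) = (-2 + W)/(2*W))
a(o, L) = -o/6 (a(o, L) = (o*(-1))*((½)*(-2 + 3)/3) = (-o)*((½)*(⅓)*1) = -o*(⅙) = -o/6)
1/(a(40, j) + (-1568 - 1*(-2272))) = 1/(-⅙*40 + (-1568 - 1*(-2272))) = 1/(-20/3 + (-1568 + 2272)) = 1/(-20/3 + 704) = 1/(2092/3) = 3/2092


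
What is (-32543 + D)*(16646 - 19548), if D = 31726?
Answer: 2370934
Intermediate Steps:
(-32543 + D)*(16646 - 19548) = (-32543 + 31726)*(16646 - 19548) = -817*(-2902) = 2370934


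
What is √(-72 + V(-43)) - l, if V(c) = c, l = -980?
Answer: 980 + I*√115 ≈ 980.0 + 10.724*I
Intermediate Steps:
√(-72 + V(-43)) - l = √(-72 - 43) - 1*(-980) = √(-115) + 980 = I*√115 + 980 = 980 + I*√115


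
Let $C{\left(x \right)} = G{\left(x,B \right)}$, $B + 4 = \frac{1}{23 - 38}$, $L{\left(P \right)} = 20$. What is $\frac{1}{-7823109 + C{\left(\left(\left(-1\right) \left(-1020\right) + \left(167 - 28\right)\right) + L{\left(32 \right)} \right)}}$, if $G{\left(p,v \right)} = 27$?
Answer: $- \frac{1}{7823082} \approx -1.2783 \cdot 10^{-7}$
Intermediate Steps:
$B = - \frac{61}{15}$ ($B = -4 + \frac{1}{23 - 38} = -4 + \frac{1}{-15} = -4 - \frac{1}{15} = - \frac{61}{15} \approx -4.0667$)
$C{\left(x \right)} = 27$
$\frac{1}{-7823109 + C{\left(\left(\left(-1\right) \left(-1020\right) + \left(167 - 28\right)\right) + L{\left(32 \right)} \right)}} = \frac{1}{-7823109 + 27} = \frac{1}{-7823082} = - \frac{1}{7823082}$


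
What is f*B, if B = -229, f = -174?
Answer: 39846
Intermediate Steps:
f*B = -174*(-229) = 39846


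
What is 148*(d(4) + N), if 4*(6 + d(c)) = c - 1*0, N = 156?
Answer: 22348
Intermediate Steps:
d(c) = -6 + c/4 (d(c) = -6 + (c - 1*0)/4 = -6 + (c + 0)/4 = -6 + c/4)
148*(d(4) + N) = 148*((-6 + (¼)*4) + 156) = 148*((-6 + 1) + 156) = 148*(-5 + 156) = 148*151 = 22348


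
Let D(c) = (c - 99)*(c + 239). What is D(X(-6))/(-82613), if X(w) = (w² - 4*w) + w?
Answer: 13185/82613 ≈ 0.15960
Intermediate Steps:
X(w) = w² - 3*w
D(c) = (-99 + c)*(239 + c)
D(X(-6))/(-82613) = (-23661 + (-6*(-3 - 6))² + 140*(-6*(-3 - 6)))/(-82613) = (-23661 + (-6*(-9))² + 140*(-6*(-9)))*(-1/82613) = (-23661 + 54² + 140*54)*(-1/82613) = (-23661 + 2916 + 7560)*(-1/82613) = -13185*(-1/82613) = 13185/82613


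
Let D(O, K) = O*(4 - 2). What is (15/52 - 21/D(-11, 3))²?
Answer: 505521/327184 ≈ 1.5451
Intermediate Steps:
D(O, K) = 2*O (D(O, K) = O*2 = 2*O)
(15/52 - 21/D(-11, 3))² = (15/52 - 21/(2*(-11)))² = (15*(1/52) - 21/(-22))² = (15/52 - 21*(-1/22))² = (15/52 + 21/22)² = (711/572)² = 505521/327184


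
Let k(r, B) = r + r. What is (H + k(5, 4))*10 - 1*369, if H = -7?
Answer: -339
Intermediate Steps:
k(r, B) = 2*r
(H + k(5, 4))*10 - 1*369 = (-7 + 2*5)*10 - 1*369 = (-7 + 10)*10 - 369 = 3*10 - 369 = 30 - 369 = -339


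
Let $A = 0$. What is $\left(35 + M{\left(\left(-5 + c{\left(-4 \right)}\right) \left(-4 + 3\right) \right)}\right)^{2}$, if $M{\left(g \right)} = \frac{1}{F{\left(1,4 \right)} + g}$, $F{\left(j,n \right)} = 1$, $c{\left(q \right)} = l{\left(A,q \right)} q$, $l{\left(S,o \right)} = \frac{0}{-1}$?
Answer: $\frac{44521}{36} \approx 1236.7$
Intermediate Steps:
$l{\left(S,o \right)} = 0$ ($l{\left(S,o \right)} = 0 \left(-1\right) = 0$)
$c{\left(q \right)} = 0$ ($c{\left(q \right)} = 0 q = 0$)
$M{\left(g \right)} = \frac{1}{1 + g}$
$\left(35 + M{\left(\left(-5 + c{\left(-4 \right)}\right) \left(-4 + 3\right) \right)}\right)^{2} = \left(35 + \frac{1}{1 + \left(-5 + 0\right) \left(-4 + 3\right)}\right)^{2} = \left(35 + \frac{1}{1 - -5}\right)^{2} = \left(35 + \frac{1}{1 + 5}\right)^{2} = \left(35 + \frac{1}{6}\right)^{2} = \left(\frac{211}{6}\right)^{2} = \frac{44521}{36}$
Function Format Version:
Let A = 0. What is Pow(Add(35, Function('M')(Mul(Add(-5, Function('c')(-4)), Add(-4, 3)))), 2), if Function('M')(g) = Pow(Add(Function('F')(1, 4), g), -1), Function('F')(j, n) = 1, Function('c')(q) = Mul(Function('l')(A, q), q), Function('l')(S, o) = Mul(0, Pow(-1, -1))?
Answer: Rational(44521, 36) ≈ 1236.7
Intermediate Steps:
Function('l')(S, o) = 0 (Function('l')(S, o) = Mul(0, -1) = 0)
Function('c')(q) = 0 (Function('c')(q) = Mul(0, q) = 0)
Function('M')(g) = Pow(Add(1, g), -1)
Pow(Add(35, Function('M')(Mul(Add(-5, Function('c')(-4)), Add(-4, 3)))), 2) = Pow(Add(35, Pow(Add(1, Mul(Add(-5, 0), Add(-4, 3))), -1)), 2) = Pow(Add(35, Pow(Add(1, Mul(-5, -1)), -1)), 2) = Pow(Add(35, Pow(Add(1, 5), -1)), 2) = Pow(Add(35, Pow(6, -1)), 2) = Pow(Add(35, Rational(1, 6)), 2) = Pow(Rational(211, 6), 2) = Rational(44521, 36)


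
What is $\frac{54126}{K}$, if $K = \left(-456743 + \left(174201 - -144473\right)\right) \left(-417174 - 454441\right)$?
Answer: $\frac{6014}{13371445715} \approx 4.4976 \cdot 10^{-7}$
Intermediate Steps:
$K = 120343011435$ ($K = \left(-456743 + \left(174201 + 144473\right)\right) \left(-871615\right) = \left(-456743 + 318674\right) \left(-871615\right) = \left(-138069\right) \left(-871615\right) = 120343011435$)
$\frac{54126}{K} = \frac{54126}{120343011435} = 54126 \cdot \frac{1}{120343011435} = \frac{6014}{13371445715}$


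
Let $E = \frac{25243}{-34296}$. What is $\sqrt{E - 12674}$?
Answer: $\frac{i \sqrt{3727055612778}}{17148} \approx 112.58 i$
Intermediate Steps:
$E = - \frac{25243}{34296}$ ($E = 25243 \left(- \frac{1}{34296}\right) = - \frac{25243}{34296} \approx -0.73603$)
$\sqrt{E - 12674} = \sqrt{- \frac{25243}{34296} - 12674} = \sqrt{- \frac{434692747}{34296}} = \frac{i \sqrt{3727055612778}}{17148}$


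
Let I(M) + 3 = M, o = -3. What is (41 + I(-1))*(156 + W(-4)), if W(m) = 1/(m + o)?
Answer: 40367/7 ≈ 5766.7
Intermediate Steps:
I(M) = -3 + M
W(m) = 1/(-3 + m) (W(m) = 1/(m - 3) = 1/(-3 + m))
(41 + I(-1))*(156 + W(-4)) = (41 + (-3 - 1))*(156 + 1/(-3 - 4)) = (41 - 4)*(156 + 1/(-7)) = 37*(156 - ⅐) = 37*(1091/7) = 40367/7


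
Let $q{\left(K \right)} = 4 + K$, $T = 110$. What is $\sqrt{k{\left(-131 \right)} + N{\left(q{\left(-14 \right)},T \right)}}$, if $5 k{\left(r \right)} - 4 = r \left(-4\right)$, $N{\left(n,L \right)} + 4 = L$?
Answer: $\frac{23 \sqrt{10}}{5} \approx 14.546$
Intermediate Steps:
$N{\left(n,L \right)} = -4 + L$
$k{\left(r \right)} = \frac{4}{5} - \frac{4 r}{5}$ ($k{\left(r \right)} = \frac{4}{5} + \frac{r \left(-4\right)}{5} = \frac{4}{5} + \frac{\left(-4\right) r}{5} = \frac{4}{5} - \frac{4 r}{5}$)
$\sqrt{k{\left(-131 \right)} + N{\left(q{\left(-14 \right)},T \right)}} = \sqrt{\left(\frac{4}{5} - - \frac{524}{5}\right) + \left(-4 + 110\right)} = \sqrt{\left(\frac{4}{5} + \frac{524}{5}\right) + 106} = \sqrt{\frac{528}{5} + 106} = \sqrt{\frac{1058}{5}} = \frac{23 \sqrt{10}}{5}$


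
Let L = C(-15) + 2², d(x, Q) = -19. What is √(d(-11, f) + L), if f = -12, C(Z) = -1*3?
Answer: 3*I*√2 ≈ 4.2426*I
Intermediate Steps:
C(Z) = -3
L = 1 (L = -3 + 2² = -3 + 4 = 1)
√(d(-11, f) + L) = √(-19 + 1) = √(-18) = 3*I*√2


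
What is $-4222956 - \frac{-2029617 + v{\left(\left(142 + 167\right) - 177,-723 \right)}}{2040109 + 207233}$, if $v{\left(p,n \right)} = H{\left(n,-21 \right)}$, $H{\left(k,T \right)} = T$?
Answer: $- \frac{1581737392219}{374557} \approx -4.223 \cdot 10^{6}$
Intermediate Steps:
$v{\left(p,n \right)} = -21$
$-4222956 - \frac{-2029617 + v{\left(\left(142 + 167\right) - 177,-723 \right)}}{2040109 + 207233} = -4222956 - \frac{-2029617 - 21}{2040109 + 207233} = -4222956 - - \frac{2029638}{2247342} = -4222956 - \left(-2029638\right) \frac{1}{2247342} = -4222956 - - \frac{338273}{374557} = -4222956 + \frac{338273}{374557} = - \frac{1581737392219}{374557}$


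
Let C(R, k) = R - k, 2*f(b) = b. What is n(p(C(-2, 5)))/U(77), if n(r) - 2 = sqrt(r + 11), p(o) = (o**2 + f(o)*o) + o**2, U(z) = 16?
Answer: 1/8 + sqrt(534)/32 ≈ 0.84714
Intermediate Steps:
f(b) = b/2
p(o) = 5*o**2/2 (p(o) = (o**2 + (o/2)*o) + o**2 = (o**2 + o**2/2) + o**2 = 3*o**2/2 + o**2 = 5*o**2/2)
n(r) = 2 + sqrt(11 + r) (n(r) = 2 + sqrt(r + 11) = 2 + sqrt(11 + r))
n(p(C(-2, 5)))/U(77) = (2 + sqrt(11 + 5*(-2 - 1*5)**2/2))/16 = (2 + sqrt(11 + 5*(-2 - 5)**2/2))*(1/16) = (2 + sqrt(11 + (5/2)*(-7)**2))*(1/16) = (2 + sqrt(11 + (5/2)*49))*(1/16) = (2 + sqrt(11 + 245/2))*(1/16) = (2 + sqrt(267/2))*(1/16) = (2 + sqrt(534)/2)*(1/16) = 1/8 + sqrt(534)/32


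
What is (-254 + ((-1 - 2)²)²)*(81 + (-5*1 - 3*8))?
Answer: -8996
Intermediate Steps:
(-254 + ((-1 - 2)²)²)*(81 + (-5*1 - 3*8)) = (-254 + ((-3)²)²)*(81 + (-5 - 24)) = (-254 + 9²)*(81 - 29) = (-254 + 81)*52 = -173*52 = -8996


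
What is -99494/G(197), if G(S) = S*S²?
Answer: -99494/7645373 ≈ -0.013014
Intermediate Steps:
G(S) = S³
-99494/G(197) = -99494/(197³) = -99494/7645373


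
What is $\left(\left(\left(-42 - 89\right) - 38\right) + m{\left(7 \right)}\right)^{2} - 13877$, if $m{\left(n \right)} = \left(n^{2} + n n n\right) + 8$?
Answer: $39484$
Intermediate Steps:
$m{\left(n \right)} = 8 + n^{2} + n^{3}$ ($m{\left(n \right)} = \left(n^{2} + n^{2} n\right) + 8 = \left(n^{2} + n^{3}\right) + 8 = 8 + n^{2} + n^{3}$)
$\left(\left(\left(-42 - 89\right) - 38\right) + m{\left(7 \right)}\right)^{2} - 13877 = \left(\left(\left(-42 - 89\right) - 38\right) + \left(8 + 7^{2} + 7^{3}\right)\right)^{2} - 13877 = \left(\left(-131 - 38\right) + \left(8 + 49 + 343\right)\right)^{2} - 13877 = \left(-169 + 400\right)^{2} - 13877 = 231^{2} - 13877 = 53361 - 13877 = 39484$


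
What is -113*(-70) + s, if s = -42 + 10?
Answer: 7878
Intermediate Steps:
s = -32
-113*(-70) + s = -113*(-70) - 32 = 7910 - 32 = 7878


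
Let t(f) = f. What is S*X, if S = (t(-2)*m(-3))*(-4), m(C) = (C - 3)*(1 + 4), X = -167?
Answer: 40080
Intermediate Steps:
m(C) = -15 + 5*C (m(C) = (-3 + C)*5 = -15 + 5*C)
S = -240 (S = -2*(-15 + 5*(-3))*(-4) = -2*(-15 - 15)*(-4) = -2*(-30)*(-4) = 60*(-4) = -240)
S*X = -240*(-167) = 40080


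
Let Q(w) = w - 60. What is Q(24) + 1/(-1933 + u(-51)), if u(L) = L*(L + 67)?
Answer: -98965/2749 ≈ -36.000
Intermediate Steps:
u(L) = L*(67 + L)
Q(w) = -60 + w
Q(24) + 1/(-1933 + u(-51)) = (-60 + 24) + 1/(-1933 - 51*(67 - 51)) = -36 + 1/(-1933 - 51*16) = -36 + 1/(-1933 - 816) = -36 + 1/(-2749) = -36 - 1/2749 = -98965/2749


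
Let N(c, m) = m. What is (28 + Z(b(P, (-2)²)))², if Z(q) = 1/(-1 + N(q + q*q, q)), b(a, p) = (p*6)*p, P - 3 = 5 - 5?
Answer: 7080921/9025 ≈ 784.59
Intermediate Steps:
P = 3 (P = 3 + (5 - 5) = 3 + 0 = 3)
b(a, p) = 6*p² (b(a, p) = (6*p)*p = 6*p²)
Z(q) = 1/(-1 + q)
(28 + Z(b(P, (-2)²)))² = (28 + 1/(-1 + 6*((-2)²)²))² = (28 + 1/(-1 + 6*4²))² = (28 + 1/(-1 + 6*16))² = (28 + 1/(-1 + 96))² = (28 + 1/95)² = (2661/95)² = 7080921/9025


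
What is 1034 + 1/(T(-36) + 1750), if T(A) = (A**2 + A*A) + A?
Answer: 4452405/4306 ≈ 1034.0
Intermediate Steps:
T(A) = A + 2*A**2 (T(A) = (A**2 + A**2) + A = 2*A**2 + A = A + 2*A**2)
1034 + 1/(T(-36) + 1750) = 1034 + 1/(-36*(1 + 2*(-36)) + 1750) = 1034 + 1/(-36*(1 - 72) + 1750) = 1034 + 1/(-36*(-71) + 1750) = 1034 + 1/(2556 + 1750) = 1034 + 1/4306 = 4452405/4306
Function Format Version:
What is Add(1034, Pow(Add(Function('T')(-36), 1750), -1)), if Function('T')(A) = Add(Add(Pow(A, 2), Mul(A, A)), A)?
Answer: Rational(4452405, 4306) ≈ 1034.0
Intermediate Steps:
Function('T')(A) = Add(A, Mul(2, Pow(A, 2))) (Function('T')(A) = Add(Add(Pow(A, 2), Pow(A, 2)), A) = Add(Mul(2, Pow(A, 2)), A) = Add(A, Mul(2, Pow(A, 2))))
Add(1034, Pow(Add(Function('T')(-36), 1750), -1)) = Add(1034, Pow(Add(Mul(-36, Add(1, Mul(2, -36))), 1750), -1)) = Add(1034, Pow(Add(Mul(-36, Add(1, -72)), 1750), -1)) = Add(1034, Pow(Add(Mul(-36, -71), 1750), -1)) = Add(1034, Pow(Add(2556, 1750), -1)) = Add(1034, Pow(4306, -1)) = Add(1034, Rational(1, 4306)) = Rational(4452405, 4306)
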